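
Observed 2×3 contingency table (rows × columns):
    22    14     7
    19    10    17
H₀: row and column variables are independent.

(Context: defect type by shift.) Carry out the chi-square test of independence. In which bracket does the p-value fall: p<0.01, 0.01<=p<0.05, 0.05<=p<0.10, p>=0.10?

p-value bracket: 0.05<=p<0.10

Row totals [43, 46], col totals [41, 24, 24], n=89
χ² = (22−19.81)²/19.81 + (14−11.60)²/11.60 + (7−11.60)²/11.60 + (19−21.19)²/21.19 + (10−12.40)²/12.40 + (17−12.40)²/12.40 = 4.9574
df = 2
p-value (upper-tail) = 0.08385
→ bracket: 0.05<=p<0.10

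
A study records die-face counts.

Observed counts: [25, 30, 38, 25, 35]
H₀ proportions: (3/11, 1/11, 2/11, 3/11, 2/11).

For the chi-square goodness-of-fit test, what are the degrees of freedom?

degrees of freedom = 4

df = k − 1 = 5 − 1 = 4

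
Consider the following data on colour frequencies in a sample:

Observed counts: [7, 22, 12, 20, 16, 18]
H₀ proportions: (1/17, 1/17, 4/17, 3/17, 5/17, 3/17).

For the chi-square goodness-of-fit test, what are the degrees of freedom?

df = k − 1 = 6 − 1 = 5

degrees of freedom = 5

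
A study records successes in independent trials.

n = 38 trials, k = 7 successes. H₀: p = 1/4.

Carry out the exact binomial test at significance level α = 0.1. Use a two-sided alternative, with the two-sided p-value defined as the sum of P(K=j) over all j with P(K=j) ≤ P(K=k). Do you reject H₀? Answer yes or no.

Exact binomial: n=38, k=7, p₀=1/4=0.2500
P(X=j) = C(n,j)·p₀^j·(1−p₀)^(n−j); p = Σ P(X=j) over j with P(X=j) ≤ P(X=7)
p-value (two-sided) = 0.45410
At α=0.1: p ≥ α → fail to reject H₀

reject H₀: no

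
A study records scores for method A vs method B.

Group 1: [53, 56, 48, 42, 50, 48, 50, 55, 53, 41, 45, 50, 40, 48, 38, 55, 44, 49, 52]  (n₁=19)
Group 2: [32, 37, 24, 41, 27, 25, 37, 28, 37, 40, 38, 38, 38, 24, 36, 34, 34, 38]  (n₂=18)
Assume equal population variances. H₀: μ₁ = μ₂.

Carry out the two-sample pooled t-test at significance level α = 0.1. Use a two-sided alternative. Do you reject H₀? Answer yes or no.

reject H₀: yes

x̄₁=48.263, s₁=5.342, n₁=19
x̄₂=33.778, s₂=5.683, n₂=18
s_p² = [18·5.342² + 17·5.683²]/35 = 30.3656
SE = √(s_p²·(1/19+1/18)) = 1.8125
t = (48.263−33.778)/1.8125 = 7.9919
df = 35
p-value (two-sided) = 0.00000
At α=0.1: p < α → reject H₀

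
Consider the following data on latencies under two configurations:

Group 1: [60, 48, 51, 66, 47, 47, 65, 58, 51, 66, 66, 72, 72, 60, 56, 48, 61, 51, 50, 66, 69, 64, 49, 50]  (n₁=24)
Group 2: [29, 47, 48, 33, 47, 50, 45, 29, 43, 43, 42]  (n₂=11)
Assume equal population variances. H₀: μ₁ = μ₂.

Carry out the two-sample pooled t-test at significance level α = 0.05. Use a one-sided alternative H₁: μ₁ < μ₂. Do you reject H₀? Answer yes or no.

x̄₁=58.042, s₁=8.529, n₁=24
x̄₂=41.455, s₂=7.594, n₂=11
s_p² = [23·8.529² + 10·7.594²]/33 = 68.1723
SE = √(s_p²·(1/24+1/11)) = 3.0063
t = (58.042−41.455)/3.0063 = 5.5174
df = 33
p-value (one-sided, H₁ less) = 1.00000
At α=0.05: p ≥ α → fail to reject H₀

reject H₀: no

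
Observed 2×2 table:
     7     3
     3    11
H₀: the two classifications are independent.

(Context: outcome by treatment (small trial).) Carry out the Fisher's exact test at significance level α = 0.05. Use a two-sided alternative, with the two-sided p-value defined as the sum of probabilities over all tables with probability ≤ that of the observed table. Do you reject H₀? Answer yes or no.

Margins: r₁=10, r₂=14, c₁=10, c₂=14, n=24
p_obs = C(10,7)·C(14,3)/C(24,10); sum pmf over tables with pmf ≤ p_obs
p-value (two-sided) = 0.03515
At α=0.05: p < α → reject H₀

reject H₀: yes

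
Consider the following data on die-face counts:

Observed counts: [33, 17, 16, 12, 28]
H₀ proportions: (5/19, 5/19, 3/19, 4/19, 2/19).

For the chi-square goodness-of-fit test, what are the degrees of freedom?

degrees of freedom = 4

df = k − 1 = 5 − 1 = 4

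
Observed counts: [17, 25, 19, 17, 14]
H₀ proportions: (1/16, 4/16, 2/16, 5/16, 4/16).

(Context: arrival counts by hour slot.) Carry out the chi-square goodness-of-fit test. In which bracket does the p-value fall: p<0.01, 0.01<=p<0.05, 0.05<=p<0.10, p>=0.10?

p-value bracket: p<0.01

n = 92; E_i = n·p_i = [5.75, 23.00, 11.50, 28.75, 23.00]
χ² = (17−5.75)²/5.75 + (25−23.00)²/23.00 + (19−11.50)²/11.50 + (17−28.75)²/28.75 + (14−23.00)²/23.00 = 35.4000
df = 4
p-value (upper-tail) = 0.00000
→ bracket: p<0.01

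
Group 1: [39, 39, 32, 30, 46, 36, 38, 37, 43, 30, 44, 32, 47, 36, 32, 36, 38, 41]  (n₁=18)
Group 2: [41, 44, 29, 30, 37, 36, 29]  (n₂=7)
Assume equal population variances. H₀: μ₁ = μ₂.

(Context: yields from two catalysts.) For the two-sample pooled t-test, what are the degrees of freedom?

df = n₁ + n₂ − 2 = 18 + 7 − 2 = 23

degrees of freedom = 23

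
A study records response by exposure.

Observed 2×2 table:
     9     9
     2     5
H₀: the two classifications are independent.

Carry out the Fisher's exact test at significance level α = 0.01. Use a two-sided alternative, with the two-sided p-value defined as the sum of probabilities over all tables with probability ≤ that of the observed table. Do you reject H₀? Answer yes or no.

Margins: r₁=18, r₂=7, c₁=11, c₂=14, n=25
p_obs = C(18,9)·C(7,2)/C(25,11); sum pmf over tables with pmf ≤ p_obs
p-value (two-sided) = 0.40652
At α=0.01: p ≥ α → fail to reject H₀

reject H₀: no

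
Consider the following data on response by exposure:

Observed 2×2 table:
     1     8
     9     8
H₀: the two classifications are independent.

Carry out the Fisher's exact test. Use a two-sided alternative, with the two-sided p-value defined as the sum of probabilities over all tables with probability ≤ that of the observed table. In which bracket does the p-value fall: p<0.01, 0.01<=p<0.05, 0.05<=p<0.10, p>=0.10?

Margins: r₁=9, r₂=17, c₁=10, c₂=16, n=26
p_obs = C(9,1)·C(17,9)/C(26,10); sum pmf over tables with pmf ≤ p_obs
p-value (two-sided) = 0.08733
→ bracket: 0.05<=p<0.10

p-value bracket: 0.05<=p<0.10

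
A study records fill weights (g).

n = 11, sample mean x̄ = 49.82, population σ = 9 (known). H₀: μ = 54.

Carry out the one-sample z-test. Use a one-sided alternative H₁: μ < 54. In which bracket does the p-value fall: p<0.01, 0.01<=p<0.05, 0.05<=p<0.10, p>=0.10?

p-value bracket: 0.05<=p<0.10

SE = σ/√n = 9/√11 = 2.7136
z = (x̄−μ₀)/SE = (49.82−54)/2.7136 = -1.5404
p-value (one-sided, H₁ less) = 0.06173
→ bracket: 0.05<=p<0.10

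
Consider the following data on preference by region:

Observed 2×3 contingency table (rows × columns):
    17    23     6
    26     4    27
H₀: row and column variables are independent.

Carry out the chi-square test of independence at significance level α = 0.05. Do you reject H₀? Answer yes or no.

reject H₀: yes

Row totals [46, 57], col totals [43, 27, 33], n=103
χ² = (17−19.20)²/19.20 + (23−12.06)²/12.06 + (6−14.74)²/14.74 + (26−23.80)²/23.80 + (4−14.94)²/14.94 + (27−18.26)²/18.26 = 27.7596
df = 2
p-value (upper-tail) = 0.00000
At α=0.05: p < α → reject H₀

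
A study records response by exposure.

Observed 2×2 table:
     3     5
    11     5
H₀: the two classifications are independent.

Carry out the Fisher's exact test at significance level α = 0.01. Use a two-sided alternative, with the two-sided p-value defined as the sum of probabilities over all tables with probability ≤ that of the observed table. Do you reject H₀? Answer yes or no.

Margins: r₁=8, r₂=16, c₁=14, c₂=10, n=24
p_obs = C(8,3)·C(16,11)/C(24,14); sum pmf over tables with pmf ≤ p_obs
p-value (two-sided) = 0.20380
At α=0.01: p ≥ α → fail to reject H₀

reject H₀: no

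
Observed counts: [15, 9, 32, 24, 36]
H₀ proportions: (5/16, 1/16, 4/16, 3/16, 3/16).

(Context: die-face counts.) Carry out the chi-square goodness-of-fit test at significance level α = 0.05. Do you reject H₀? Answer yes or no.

reject H₀: yes

n = 116; E_i = n·p_i = [36.25, 7.25, 29.00, 21.75, 21.75]
χ² = (15−36.25)²/36.25 + (9−7.25)²/7.25 + (32−29.00)²/29.00 + (24−21.75)²/21.75 + (36−21.75)²/21.75 = 22.7586
df = 4
p-value (upper-tail) = 0.00014
At α=0.05: p < α → reject H₀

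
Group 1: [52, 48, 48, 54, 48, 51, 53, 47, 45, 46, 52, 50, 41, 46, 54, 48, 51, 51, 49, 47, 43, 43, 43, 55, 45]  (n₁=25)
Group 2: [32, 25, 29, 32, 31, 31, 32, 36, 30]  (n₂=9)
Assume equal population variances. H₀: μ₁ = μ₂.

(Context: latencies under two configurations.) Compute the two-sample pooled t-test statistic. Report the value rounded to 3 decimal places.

x̄₁=48.400, s₁=3.862, n₁=25
x̄₂=30.889, s₂=2.934, n₂=9
s_p² = [24·3.862² + 8·2.934²]/32 = 13.3403
SE = √(s_p²·(1/25+1/9)) = 1.4198
t = (48.400−30.889)/1.4198 = 12.3334
df = 32

test statistic = 12.333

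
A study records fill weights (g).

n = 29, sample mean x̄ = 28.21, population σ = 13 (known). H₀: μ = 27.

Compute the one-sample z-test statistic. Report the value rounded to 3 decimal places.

SE = σ/√n = 13/√29 = 2.4140
z = (x̄−μ₀)/SE = (28.21−27)/2.4140 = 0.5012

test statistic = 0.501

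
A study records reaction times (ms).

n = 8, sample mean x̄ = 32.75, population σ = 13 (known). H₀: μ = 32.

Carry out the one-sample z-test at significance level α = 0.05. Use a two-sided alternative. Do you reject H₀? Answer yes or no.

reject H₀: no

SE = σ/√n = 13/√8 = 4.5962
z = (x̄−μ₀)/SE = (32.75−32)/4.5962 = 0.1632
p-value (two-sided) = 0.87038
At α=0.05: p ≥ α → fail to reject H₀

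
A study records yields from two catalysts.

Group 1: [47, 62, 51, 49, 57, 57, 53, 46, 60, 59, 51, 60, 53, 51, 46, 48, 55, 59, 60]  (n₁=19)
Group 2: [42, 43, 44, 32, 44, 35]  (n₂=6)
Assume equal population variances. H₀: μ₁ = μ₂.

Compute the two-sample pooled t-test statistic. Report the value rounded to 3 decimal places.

x̄₁=53.895, s₁=5.311, n₁=19
x̄₂=40.000, s₂=5.177, n₂=6
s_p² = [18·5.311² + 5·5.177²]/23 = 27.9039
SE = √(s_p²·(1/19+1/6)) = 2.4737
t = (53.895−40.000)/2.4737 = 5.6169
df = 23

test statistic = 5.617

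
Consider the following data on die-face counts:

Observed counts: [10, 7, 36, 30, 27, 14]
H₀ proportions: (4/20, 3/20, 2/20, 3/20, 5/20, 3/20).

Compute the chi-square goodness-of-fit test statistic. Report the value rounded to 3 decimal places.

n = 124; E_i = n·p_i = [24.80, 18.60, 12.40, 18.60, 31.00, 18.60]
χ² = (10−24.80)²/24.80 + (7−18.60)²/18.60 + (36−12.40)²/12.40 + (30−18.60)²/18.60 + (27−31.00)²/31.00 + (14−18.60)²/18.60 = 69.6237
df = 5

test statistic = 69.624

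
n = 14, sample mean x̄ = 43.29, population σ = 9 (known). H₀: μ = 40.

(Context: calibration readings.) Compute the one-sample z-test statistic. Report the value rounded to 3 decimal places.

test statistic = 1.368

SE = σ/√n = 9/√14 = 2.4054
z = (x̄−μ₀)/SE = (43.29−40)/2.4054 = 1.3678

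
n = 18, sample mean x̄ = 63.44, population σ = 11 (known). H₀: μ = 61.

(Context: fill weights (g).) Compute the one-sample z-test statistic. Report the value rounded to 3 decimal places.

test statistic = 0.941

SE = σ/√n = 11/√18 = 2.5927
z = (x̄−μ₀)/SE = (63.44−61)/2.5927 = 0.9411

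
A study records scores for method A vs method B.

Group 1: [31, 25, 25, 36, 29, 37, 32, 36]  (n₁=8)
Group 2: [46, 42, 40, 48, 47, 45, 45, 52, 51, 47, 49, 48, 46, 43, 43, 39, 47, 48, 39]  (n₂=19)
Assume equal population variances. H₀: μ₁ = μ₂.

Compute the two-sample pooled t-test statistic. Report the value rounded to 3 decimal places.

x̄₁=31.375, s₁=4.809, n₁=8
x̄₂=45.526, s₂=3.732, n₂=19
s_p² = [7·4.809² + 18·3.732²]/25 = 16.5045
SE = √(s_p²·(1/8+1/19)) = 1.7122
t = (31.375−45.526)/1.7122 = -8.2649
df = 25

test statistic = -8.265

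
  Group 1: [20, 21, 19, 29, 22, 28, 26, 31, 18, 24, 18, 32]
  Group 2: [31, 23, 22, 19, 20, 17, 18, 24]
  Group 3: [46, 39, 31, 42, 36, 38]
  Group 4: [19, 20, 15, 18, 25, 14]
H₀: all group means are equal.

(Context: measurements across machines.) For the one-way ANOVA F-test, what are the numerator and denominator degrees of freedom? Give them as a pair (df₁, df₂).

degrees of freedom = [3, 28]

k = 4 groups, N = 32 total
df = (k−1, N−k) = (4−1, 32−4) = (3, 28)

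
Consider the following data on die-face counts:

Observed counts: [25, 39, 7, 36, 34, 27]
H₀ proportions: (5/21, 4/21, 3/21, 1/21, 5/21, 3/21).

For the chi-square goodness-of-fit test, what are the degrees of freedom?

degrees of freedom = 5

df = k − 1 = 6 − 1 = 5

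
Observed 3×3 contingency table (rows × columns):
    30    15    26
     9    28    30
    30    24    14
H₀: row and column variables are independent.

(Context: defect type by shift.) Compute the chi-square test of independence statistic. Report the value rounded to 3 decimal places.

test statistic = 22.766

Row totals [71, 67, 68], col totals [69, 67, 70], n=206
χ² = (30−23.78)²/23.78 + (15−23.09)²/23.09 + (26−24.13)²/24.13 + (9−22.44)²/22.44 + (28−21.79)²/21.79 + (30−22.77)²/22.77 + (30−22.78)²/22.78 + (24−22.12)²/22.12 + (14−23.11)²/23.11 = 22.7656
df = 4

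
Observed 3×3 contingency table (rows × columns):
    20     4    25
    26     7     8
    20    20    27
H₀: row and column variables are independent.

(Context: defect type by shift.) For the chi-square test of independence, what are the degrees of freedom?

degrees of freedom = 4

df = (r−1)(c−1) = (3−1)·(3−1) = 4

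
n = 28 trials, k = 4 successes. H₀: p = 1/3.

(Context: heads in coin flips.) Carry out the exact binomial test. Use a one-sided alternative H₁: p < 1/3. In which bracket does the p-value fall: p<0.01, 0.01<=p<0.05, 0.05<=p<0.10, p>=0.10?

Exact binomial: n=28, k=4, p₀=1/3=0.3333
P(X≤4) from Σ C(n,i)·p₀^i·(1−p₀)^(n−i)
p-value (one-sided, H₁ less) = 0.02111
→ bracket: 0.01<=p<0.05

p-value bracket: 0.01<=p<0.05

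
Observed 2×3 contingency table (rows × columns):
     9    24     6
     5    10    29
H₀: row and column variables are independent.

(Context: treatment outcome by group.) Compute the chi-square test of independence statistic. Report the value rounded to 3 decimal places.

Row totals [39, 44], col totals [14, 34, 35], n=83
χ² = (9−6.58)²/6.58 + (24−15.98)²/15.98 + (6−16.45)²/16.45 + (5−7.42)²/7.42 + (10−18.02)²/18.02 + (29−18.55)²/18.55 = 21.7998
df = 2

test statistic = 21.800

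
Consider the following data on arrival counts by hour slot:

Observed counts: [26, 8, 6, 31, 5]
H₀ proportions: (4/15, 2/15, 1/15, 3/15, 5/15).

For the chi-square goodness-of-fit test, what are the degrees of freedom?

degrees of freedom = 4

df = k − 1 = 5 − 1 = 4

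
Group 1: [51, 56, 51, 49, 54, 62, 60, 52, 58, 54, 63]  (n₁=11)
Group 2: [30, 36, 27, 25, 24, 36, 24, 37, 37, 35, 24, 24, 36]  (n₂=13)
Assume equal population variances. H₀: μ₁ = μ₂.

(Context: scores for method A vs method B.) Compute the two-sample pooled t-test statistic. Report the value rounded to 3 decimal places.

x̄₁=55.455, s₁=4.741, n₁=11
x̄₂=30.385, s₂=5.824, n₂=13
s_p² = [10·4.741² + 12·5.824²]/22 = 28.7184
SE = √(s_p²·(1/11+1/13)) = 2.1954
t = (55.455−30.385)/2.1954 = 11.4192
df = 22

test statistic = 11.419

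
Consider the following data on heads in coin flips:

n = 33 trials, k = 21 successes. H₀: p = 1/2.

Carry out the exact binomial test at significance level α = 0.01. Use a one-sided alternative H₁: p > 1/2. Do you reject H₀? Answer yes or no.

reject H₀: no

Exact binomial: n=33, k=21, p₀=1/2=0.5000
P(X≥21) from Σ C(n,i)·p₀^i·(1−p₀)^(n−i)
p-value (one-sided, H₁ greater) = 0.08138
At α=0.01: p ≥ α → fail to reject H₀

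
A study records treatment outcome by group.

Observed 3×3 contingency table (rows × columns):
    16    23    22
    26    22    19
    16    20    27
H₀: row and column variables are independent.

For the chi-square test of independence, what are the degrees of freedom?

degrees of freedom = 4

df = (r−1)(c−1) = (3−1)·(3−1) = 4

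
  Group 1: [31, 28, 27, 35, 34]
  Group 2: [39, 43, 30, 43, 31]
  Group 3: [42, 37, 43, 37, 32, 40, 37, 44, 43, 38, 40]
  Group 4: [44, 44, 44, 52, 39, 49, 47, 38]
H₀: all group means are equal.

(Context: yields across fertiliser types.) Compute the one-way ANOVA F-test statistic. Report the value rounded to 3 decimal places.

test statistic = 9.941

Group means [31.00, 37.20, 39.36, 44.62], grand mean 39.000
SSB = Σnᵢ(x̄ᵢ−x̄)² = 590.780; SSW = ΣΣ(x−x̄ᵢ)² = 495.220
MSB = 590.780/3 = 196.9265; MSW = 495.220/25 = 19.8088
F = MSB/MSW = 9.9414
df = (3, 25)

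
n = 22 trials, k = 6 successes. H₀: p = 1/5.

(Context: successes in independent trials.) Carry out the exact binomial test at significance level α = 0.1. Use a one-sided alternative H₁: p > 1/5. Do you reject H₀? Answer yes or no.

reject H₀: no

Exact binomial: n=22, k=6, p₀=1/5=0.2000
P(X≥6) from Σ C(n,i)·p₀^i·(1−p₀)^(n−i)
p-value (one-sided, H₁ greater) = 0.26736
At α=0.1: p ≥ α → fail to reject H₀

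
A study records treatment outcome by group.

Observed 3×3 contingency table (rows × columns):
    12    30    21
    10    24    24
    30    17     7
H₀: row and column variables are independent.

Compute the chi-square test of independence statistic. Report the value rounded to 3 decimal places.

Row totals [63, 58, 54], col totals [52, 71, 52], n=175
χ² = (12−18.72)²/18.72 + (30−25.56)²/25.56 + (21−18.72)²/18.72 + (10−17.23)²/17.23 + (24−23.53)²/23.53 + (24−17.23)²/17.23 + (30−16.05)²/16.05 + (17−21.91)²/21.91 + (7−16.05)²/16.05 = 27.4980
df = 4

test statistic = 27.498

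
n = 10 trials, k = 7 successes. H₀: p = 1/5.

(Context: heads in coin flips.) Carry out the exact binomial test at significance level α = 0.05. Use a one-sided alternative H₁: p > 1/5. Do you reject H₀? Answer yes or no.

Exact binomial: n=10, k=7, p₀=1/5=0.2000
P(X≥7) from Σ C(n,i)·p₀^i·(1−p₀)^(n−i)
p-value (one-sided, H₁ greater) = 0.00086
At α=0.05: p < α → reject H₀

reject H₀: yes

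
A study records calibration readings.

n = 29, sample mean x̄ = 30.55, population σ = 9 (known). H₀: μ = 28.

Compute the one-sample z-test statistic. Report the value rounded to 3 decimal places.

test statistic = 1.526

SE = σ/√n = 9/√29 = 1.6713
z = (x̄−μ₀)/SE = (30.55−28)/1.6713 = 1.5258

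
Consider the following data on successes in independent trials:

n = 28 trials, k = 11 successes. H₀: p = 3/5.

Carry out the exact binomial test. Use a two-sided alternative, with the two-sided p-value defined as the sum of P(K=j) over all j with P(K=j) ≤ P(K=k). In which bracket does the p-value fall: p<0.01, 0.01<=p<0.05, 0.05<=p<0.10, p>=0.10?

Exact binomial: n=28, k=11, p₀=3/5=0.6000
P(X=j) = C(n,j)·p₀^j·(1−p₀)^(n−j); p = Σ P(X=j) over j with P(X=j) ≤ P(X=11)
p-value (two-sided) = 0.03265
→ bracket: 0.01<=p<0.05

p-value bracket: 0.01<=p<0.05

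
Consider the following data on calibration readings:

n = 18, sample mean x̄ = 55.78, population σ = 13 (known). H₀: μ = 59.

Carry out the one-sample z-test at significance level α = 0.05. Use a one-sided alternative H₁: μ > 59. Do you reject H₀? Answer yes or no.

SE = σ/√n = 13/√18 = 3.0641
z = (x̄−μ₀)/SE = (55.78−59)/3.0641 = -1.0509
p-value (one-sided, H₁ greater) = 0.85334
At α=0.05: p ≥ α → fail to reject H₀

reject H₀: no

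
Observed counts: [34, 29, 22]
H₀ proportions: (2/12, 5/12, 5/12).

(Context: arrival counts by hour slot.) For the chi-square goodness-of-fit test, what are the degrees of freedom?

df = k − 1 = 3 − 1 = 2

degrees of freedom = 2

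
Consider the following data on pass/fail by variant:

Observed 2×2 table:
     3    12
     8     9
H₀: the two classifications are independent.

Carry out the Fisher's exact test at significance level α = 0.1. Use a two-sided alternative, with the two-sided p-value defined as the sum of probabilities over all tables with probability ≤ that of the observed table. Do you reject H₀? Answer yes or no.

Margins: r₁=15, r₂=17, c₁=11, c₂=21, n=32
p_obs = C(15,3)·C(17,8)/C(32,11); sum pmf over tables with pmf ≤ p_obs
p-value (two-sided) = 0.14746
At α=0.1: p ≥ α → fail to reject H₀

reject H₀: no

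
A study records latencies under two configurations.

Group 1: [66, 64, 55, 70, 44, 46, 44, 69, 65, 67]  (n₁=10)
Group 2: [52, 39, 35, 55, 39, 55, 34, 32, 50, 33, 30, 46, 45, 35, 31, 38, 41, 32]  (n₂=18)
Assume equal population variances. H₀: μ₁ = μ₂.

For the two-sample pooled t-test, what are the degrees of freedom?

degrees of freedom = 26

df = n₁ + n₂ − 2 = 10 + 18 − 2 = 26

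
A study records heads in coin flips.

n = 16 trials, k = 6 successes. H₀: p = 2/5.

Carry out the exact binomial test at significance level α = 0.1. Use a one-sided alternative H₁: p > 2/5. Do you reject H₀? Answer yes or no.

Exact binomial: n=16, k=6, p₀=2/5=0.4000
P(X≥6) from Σ C(n,i)·p₀^i·(1−p₀)^(n−i)
p-value (one-sided, H₁ greater) = 0.67116
At α=0.1: p ≥ α → fail to reject H₀

reject H₀: no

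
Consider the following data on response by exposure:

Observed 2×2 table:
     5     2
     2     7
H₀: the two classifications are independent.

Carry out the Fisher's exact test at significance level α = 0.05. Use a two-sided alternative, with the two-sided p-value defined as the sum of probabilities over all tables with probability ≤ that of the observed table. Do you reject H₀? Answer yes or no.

Margins: r₁=7, r₂=9, c₁=7, c₂=9, n=16
p_obs = C(7,5)·C(9,2)/C(16,7); sum pmf over tables with pmf ≤ p_obs
p-value (two-sided) = 0.12622
At α=0.05: p ≥ α → fail to reject H₀

reject H₀: no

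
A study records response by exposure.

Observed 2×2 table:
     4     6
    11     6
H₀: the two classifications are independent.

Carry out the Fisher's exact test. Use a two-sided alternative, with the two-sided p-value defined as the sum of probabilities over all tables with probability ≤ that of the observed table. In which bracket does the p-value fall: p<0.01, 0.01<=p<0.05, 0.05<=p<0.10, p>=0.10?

Margins: r₁=10, r₂=17, c₁=15, c₂=12, n=27
p_obs = C(10,4)·C(17,11)/C(27,15); sum pmf over tables with pmf ≤ p_obs
p-value (two-sided) = 0.25660
→ bracket: p>=0.10

p-value bracket: p>=0.10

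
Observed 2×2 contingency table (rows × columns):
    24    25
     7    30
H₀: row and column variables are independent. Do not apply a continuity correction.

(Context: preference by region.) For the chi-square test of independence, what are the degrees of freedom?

degrees of freedom = 1

df = (r−1)(c−1) = (2−1)·(2−1) = 1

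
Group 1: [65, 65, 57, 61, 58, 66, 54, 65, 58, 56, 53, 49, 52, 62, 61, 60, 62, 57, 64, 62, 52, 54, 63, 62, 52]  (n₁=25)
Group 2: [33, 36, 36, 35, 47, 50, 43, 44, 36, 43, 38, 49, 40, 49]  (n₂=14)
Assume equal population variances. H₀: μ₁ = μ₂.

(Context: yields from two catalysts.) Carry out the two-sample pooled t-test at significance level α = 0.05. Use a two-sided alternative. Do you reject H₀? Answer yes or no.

reject H₀: yes

x̄₁=58.800, s₁=4.975, n₁=25
x̄₂=41.357, s₂=5.852, n₂=14
s_p² = [24·4.975² + 13·5.852²]/37 = 28.0869
SE = √(s_p²·(1/25+1/14)) = 1.7691
t = (58.800−41.357)/1.7691 = 9.8598
df = 37
p-value (two-sided) = 0.00000
At α=0.05: p < α → reject H₀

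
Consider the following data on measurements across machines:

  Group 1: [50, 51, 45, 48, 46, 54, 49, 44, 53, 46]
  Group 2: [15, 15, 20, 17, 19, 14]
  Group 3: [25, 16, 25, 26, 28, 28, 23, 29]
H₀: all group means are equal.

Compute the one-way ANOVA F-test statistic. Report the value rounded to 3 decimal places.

Group means [48.60, 16.67, 25.00], grand mean 32.750
SSB = Σnᵢ(x̄ᵢ−x̄)² = 4544.767; SSW = ΣΣ(x−x̄ᵢ)² = 253.733
MSB = 4544.767/2 = 2272.3833; MSW = 253.733/21 = 12.0825
F = MSB/MSW = 188.0717
df = (2, 21)

test statistic = 188.072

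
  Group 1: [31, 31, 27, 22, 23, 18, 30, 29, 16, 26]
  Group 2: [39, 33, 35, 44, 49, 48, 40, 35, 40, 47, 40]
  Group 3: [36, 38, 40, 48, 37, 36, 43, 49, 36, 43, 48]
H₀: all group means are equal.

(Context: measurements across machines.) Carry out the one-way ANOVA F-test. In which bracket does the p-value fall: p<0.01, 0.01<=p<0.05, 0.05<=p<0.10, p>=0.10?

Group means [25.30, 40.91, 41.27], grand mean 36.156
SSB = Σnᵢ(x̄ᵢ−x̄)² = 1715.028; SSW = ΣΣ(x−x̄ᵢ)² = 831.191
MSB = 1715.028/2 = 857.5139; MSW = 831.191/29 = 28.6618
F = MSB/MSW = 29.9184
df = (2, 29)
p-value (upper-tail) = 0.00000
→ bracket: p<0.01

p-value bracket: p<0.01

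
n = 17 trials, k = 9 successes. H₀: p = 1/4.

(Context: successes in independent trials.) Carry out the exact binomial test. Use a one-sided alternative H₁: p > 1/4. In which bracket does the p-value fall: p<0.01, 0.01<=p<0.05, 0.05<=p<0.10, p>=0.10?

p-value bracket: 0.01<=p<0.05

Exact binomial: n=17, k=9, p₀=1/4=0.2500
P(X≥9) from Σ C(n,i)·p₀^i·(1−p₀)^(n−i)
p-value (one-sided, H₁ greater) = 0.01238
→ bracket: 0.01<=p<0.05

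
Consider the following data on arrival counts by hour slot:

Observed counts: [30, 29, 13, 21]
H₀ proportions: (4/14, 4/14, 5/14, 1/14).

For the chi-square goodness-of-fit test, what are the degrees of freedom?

degrees of freedom = 3

df = k − 1 = 4 − 1 = 3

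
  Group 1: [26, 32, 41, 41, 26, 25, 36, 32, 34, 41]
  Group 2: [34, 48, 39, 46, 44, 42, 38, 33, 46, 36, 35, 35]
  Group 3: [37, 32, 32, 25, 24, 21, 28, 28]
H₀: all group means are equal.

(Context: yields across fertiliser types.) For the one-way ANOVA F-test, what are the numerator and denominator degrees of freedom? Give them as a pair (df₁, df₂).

k = 3 groups, N = 30 total
df = (k−1, N−k) = (3−1, 30−3) = (2, 27)

degrees of freedom = [2, 27]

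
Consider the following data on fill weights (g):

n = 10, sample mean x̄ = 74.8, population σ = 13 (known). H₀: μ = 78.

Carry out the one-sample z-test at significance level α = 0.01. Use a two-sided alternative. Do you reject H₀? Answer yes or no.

SE = σ/√n = 13/√10 = 4.1110
z = (x̄−μ₀)/SE = (74.8−78)/4.1110 = -0.7784
p-value (two-sided) = 0.43633
At α=0.01: p ≥ α → fail to reject H₀

reject H₀: no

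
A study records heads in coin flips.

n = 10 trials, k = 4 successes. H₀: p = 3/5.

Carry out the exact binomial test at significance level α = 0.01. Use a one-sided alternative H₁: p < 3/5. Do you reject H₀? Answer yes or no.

Exact binomial: n=10, k=4, p₀=3/5=0.6000
P(X≤4) from Σ C(n,i)·p₀^i·(1−p₀)^(n−i)
p-value (one-sided, H₁ less) = 0.16624
At α=0.01: p ≥ α → fail to reject H₀

reject H₀: no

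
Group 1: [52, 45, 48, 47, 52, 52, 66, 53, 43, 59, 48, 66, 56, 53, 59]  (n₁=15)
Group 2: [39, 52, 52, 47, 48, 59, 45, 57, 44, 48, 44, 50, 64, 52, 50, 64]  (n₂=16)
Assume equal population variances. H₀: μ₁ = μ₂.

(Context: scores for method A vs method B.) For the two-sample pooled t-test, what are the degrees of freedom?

degrees of freedom = 29

df = n₁ + n₂ − 2 = 15 + 16 − 2 = 29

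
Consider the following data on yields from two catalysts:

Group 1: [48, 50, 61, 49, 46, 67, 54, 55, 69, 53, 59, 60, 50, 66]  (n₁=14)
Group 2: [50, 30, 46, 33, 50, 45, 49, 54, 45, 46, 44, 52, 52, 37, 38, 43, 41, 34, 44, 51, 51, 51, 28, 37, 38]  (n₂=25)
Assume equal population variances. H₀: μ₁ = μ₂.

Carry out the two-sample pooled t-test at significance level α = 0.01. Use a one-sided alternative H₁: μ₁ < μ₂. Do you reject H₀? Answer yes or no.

reject H₀: no

x̄₁=56.214, s₁=7.536, n₁=14
x̄₂=43.560, s₂=7.445, n₂=25
s_p² = [13·7.536² + 24·7.445²]/37 = 55.9059
SE = √(s_p²·(1/14+1/25)) = 2.4959
t = (56.214−43.560)/2.4959 = 5.0700
df = 37
p-value (one-sided, H₁ less) = 0.99999
At α=0.01: p ≥ α → fail to reject H₀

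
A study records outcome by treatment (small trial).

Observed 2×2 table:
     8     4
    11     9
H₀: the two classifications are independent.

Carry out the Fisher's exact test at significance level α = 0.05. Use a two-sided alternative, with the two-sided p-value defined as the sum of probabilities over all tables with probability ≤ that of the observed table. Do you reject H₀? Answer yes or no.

Margins: r₁=12, r₂=20, c₁=19, c₂=13, n=32
p_obs = C(12,8)·C(20,11)/C(32,19); sum pmf over tables with pmf ≤ p_obs
p-value (two-sided) = 0.71279
At α=0.05: p ≥ α → fail to reject H₀

reject H₀: no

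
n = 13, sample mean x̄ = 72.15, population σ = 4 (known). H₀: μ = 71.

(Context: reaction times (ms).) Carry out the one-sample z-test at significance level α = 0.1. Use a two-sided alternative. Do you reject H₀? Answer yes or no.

reject H₀: no

SE = σ/√n = 4/√13 = 1.1094
z = (x̄−μ₀)/SE = (72.15−71)/1.1094 = 1.0366
p-value (two-sided) = 0.29992
At α=0.1: p ≥ α → fail to reject H₀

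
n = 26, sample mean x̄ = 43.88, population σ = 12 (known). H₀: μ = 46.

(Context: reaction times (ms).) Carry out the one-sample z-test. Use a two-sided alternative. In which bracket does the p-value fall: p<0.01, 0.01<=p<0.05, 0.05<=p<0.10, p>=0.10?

SE = σ/√n = 12/√26 = 2.3534
z = (x̄−μ₀)/SE = (43.88−46)/2.3534 = -0.9008
p-value (two-sided) = 0.36768
→ bracket: p>=0.10

p-value bracket: p>=0.10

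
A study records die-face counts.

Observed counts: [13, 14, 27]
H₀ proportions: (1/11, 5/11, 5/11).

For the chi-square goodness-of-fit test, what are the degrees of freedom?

df = k − 1 = 3 − 1 = 2

degrees of freedom = 2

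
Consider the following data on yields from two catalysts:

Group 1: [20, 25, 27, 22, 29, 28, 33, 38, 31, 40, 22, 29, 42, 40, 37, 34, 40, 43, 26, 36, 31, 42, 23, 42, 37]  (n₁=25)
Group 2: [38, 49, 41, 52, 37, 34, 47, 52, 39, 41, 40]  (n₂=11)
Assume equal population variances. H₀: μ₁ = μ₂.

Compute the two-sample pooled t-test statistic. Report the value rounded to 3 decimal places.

x̄₁=32.680, s₁=7.301, n₁=25
x̄₂=42.727, s₂=6.230, n₂=11
s_p² = [24·7.301² + 10·6.230²]/34 = 49.0477
SE = √(s_p²·(1/25+1/11)) = 2.5339
t = (32.680−42.727)/2.5339 = -3.9651
df = 34

test statistic = -3.965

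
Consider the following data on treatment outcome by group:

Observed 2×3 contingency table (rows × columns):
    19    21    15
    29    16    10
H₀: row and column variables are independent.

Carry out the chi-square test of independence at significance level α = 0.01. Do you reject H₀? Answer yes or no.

Row totals [55, 55], col totals [48, 37, 25], n=110
χ² = (19−24.00)²/24.00 + (21−18.50)²/18.50 + (15−12.50)²/12.50 + (29−24.00)²/24.00 + (16−18.50)²/18.50 + (10−12.50)²/12.50 = 3.7590
df = 2
p-value (upper-tail) = 0.15267
At α=0.01: p ≥ α → fail to reject H₀

reject H₀: no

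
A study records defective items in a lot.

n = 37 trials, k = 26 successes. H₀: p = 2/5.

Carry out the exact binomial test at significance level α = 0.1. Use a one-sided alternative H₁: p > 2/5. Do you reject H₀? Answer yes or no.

reject H₀: yes

Exact binomial: n=37, k=26, p₀=2/5=0.4000
P(X≥26) from Σ C(n,i)·p₀^i·(1−p₀)^(n−i)
p-value (one-sided, H₁ greater) = 0.00019
At α=0.1: p < α → reject H₀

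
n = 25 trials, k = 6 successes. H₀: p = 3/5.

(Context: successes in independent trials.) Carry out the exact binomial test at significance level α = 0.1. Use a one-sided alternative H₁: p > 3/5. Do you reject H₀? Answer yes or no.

Exact binomial: n=25, k=6, p₀=3/5=0.6000
P(X≥6) from Σ C(n,i)·p₀^i·(1−p₀)^(n−i)
p-value (one-sided, H₁ greater) = 0.99995
At α=0.1: p ≥ α → fail to reject H₀

reject H₀: no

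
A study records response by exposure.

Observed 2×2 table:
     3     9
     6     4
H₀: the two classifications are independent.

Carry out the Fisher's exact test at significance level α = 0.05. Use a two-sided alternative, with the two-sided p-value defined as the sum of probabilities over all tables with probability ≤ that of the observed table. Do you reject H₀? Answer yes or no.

Margins: r₁=12, r₂=10, c₁=9, c₂=13, n=22
p_obs = C(12,3)·C(10,6)/C(22,9); sum pmf over tables with pmf ≤ p_obs
p-value (two-sided) = 0.19195
At α=0.05: p ≥ α → fail to reject H₀

reject H₀: no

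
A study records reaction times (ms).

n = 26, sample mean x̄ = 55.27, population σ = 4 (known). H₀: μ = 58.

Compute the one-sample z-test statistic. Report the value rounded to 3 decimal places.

test statistic = -3.480

SE = σ/√n = 4/√26 = 0.7845
z = (x̄−μ₀)/SE = (55.27−58)/0.7845 = -3.4801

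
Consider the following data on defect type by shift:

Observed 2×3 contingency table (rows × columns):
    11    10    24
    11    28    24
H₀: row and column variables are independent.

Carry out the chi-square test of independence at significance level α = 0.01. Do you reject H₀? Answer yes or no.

Row totals [45, 63], col totals [22, 38, 48], n=108
χ² = (11−9.17)²/9.17 + (10−15.83)²/15.83 + (24−20.00)²/20.00 + (11−12.83)²/12.83 + (28−22.17)²/22.17 + (24−28.00)²/28.00 = 5.6842
df = 2
p-value (upper-tail) = 0.05830
At α=0.01: p ≥ α → fail to reject H₀

reject H₀: no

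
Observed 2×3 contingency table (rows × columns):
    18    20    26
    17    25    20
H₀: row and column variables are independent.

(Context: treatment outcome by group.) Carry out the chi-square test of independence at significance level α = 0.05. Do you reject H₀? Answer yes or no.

reject H₀: no

Row totals [64, 62], col totals [35, 45, 46], n=126
χ² = (18−17.78)²/17.78 + (20−22.86)²/22.86 + (26−23.37)²/23.37 + (17−17.22)²/17.22 + (25−22.14)²/22.14 + (20−22.63)²/22.63 = 1.3353
df = 2
p-value (upper-tail) = 0.51291
At α=0.05: p ≥ α → fail to reject H₀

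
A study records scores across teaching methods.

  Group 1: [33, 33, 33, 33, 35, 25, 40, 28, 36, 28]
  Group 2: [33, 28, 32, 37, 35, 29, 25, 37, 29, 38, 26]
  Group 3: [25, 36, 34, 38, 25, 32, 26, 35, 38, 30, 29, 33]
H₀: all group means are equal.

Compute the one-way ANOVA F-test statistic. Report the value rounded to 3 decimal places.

test statistic = 0.072

Group means [32.40, 31.73, 31.75], grand mean 31.939
SSB = Σnᵢ(x̄ᵢ−x̄)² = 3.047; SSW = ΣΣ(x−x̄ᵢ)² = 634.832
MSB = 3.047/2 = 1.5235; MSW = 634.832/30 = 21.1611
F = MSB/MSW = 0.0720
df = (2, 30)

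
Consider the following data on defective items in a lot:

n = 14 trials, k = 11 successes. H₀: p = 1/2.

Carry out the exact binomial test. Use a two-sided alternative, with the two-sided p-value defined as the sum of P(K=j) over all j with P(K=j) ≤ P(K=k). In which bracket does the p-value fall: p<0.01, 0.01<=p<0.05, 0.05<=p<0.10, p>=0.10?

p-value bracket: 0.05<=p<0.10

Exact binomial: n=14, k=11, p₀=1/2=0.5000
P(X=j) = C(n,j)·p₀^j·(1−p₀)^(n−j); p = Σ P(X=j) over j with P(X=j) ≤ P(X=11)
p-value (two-sided) = 0.05737
→ bracket: 0.05<=p<0.10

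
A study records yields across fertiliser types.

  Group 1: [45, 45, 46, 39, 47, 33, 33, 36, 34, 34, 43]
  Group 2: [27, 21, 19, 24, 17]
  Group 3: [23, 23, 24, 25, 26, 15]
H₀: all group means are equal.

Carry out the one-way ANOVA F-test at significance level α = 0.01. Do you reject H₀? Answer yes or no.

reject H₀: yes

Group means [39.55, 21.60, 22.67], grand mean 30.864
SSB = Σnᵢ(x̄ᵢ−x̄)² = 1661.330; SSW = ΣΣ(x−x̄ᵢ)² = 469.261
MSB = 1661.330/2 = 830.6652; MSW = 469.261/19 = 24.6979
F = MSB/MSW = 33.6330
df = (2, 19)
p-value (upper-tail) = 0.00000
At α=0.01: p < α → reject H₀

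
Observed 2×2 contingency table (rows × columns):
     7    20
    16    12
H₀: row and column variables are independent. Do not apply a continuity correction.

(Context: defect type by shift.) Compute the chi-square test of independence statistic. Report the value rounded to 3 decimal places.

test statistic = 5.505

Row totals [27, 28], col totals [23, 32], n=55
χ² = (7−11.29)²/11.29 + (20−15.71)²/15.71 + (16−11.71)²/11.71 + (12−16.29)²/16.29 = 5.5054
df = 1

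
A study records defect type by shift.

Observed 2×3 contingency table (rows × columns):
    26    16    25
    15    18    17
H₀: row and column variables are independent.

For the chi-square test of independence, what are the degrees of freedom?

df = (r−1)(c−1) = (2−1)·(3−1) = 2

degrees of freedom = 2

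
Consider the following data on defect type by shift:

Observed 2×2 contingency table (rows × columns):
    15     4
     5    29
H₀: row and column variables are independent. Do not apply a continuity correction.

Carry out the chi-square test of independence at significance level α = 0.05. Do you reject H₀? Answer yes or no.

Row totals [19, 34], col totals [20, 33], n=53
χ² = (15−7.17)²/7.17 + (4−11.83)²/11.83 + (5−12.83)²/12.83 + (29−21.17)²/21.17 = 21.4090
df = 1
p-value (upper-tail) = 0.00000
At α=0.05: p < α → reject H₀

reject H₀: yes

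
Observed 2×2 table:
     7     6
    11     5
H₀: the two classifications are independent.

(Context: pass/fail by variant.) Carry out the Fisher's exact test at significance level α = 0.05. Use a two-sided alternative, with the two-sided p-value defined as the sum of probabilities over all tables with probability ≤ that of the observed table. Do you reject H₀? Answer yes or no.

reject H₀: no

Margins: r₁=13, r₂=16, c₁=18, c₂=11, n=29
p_obs = C(13,7)·C(16,11)/C(29,18); sum pmf over tables with pmf ≤ p_obs
p-value (two-sided) = 0.46568
At α=0.05: p ≥ α → fail to reject H₀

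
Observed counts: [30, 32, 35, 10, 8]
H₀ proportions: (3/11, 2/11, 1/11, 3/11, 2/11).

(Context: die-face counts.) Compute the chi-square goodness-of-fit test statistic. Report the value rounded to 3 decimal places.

test statistic = 86.093

n = 115; E_i = n·p_i = [31.36, 20.91, 10.45, 31.36, 20.91]
χ² = (30−31.36)²/31.36 + (32−20.91)²/20.91 + (35−10.45)²/10.45 + (10−31.36)²/31.36 + (8−20.91)²/20.91 = 86.0928
df = 4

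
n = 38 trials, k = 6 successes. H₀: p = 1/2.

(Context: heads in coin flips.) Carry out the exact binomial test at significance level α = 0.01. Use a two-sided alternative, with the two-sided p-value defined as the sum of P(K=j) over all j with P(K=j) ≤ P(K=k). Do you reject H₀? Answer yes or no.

Exact binomial: n=38, k=6, p₀=1/2=0.5000
P(X=j) = C(n,j)·p₀^j·(1−p₀)^(n−j); p = Σ P(X=j) over j with P(X=j) ≤ P(X=6)
p-value (two-sided) = 0.00002
At α=0.01: p < α → reject H₀

reject H₀: yes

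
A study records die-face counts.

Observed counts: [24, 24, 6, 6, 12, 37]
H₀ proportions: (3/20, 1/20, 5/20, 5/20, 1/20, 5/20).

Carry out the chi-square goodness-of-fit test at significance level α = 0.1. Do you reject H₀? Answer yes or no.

reject H₀: yes

n = 109; E_i = n·p_i = [16.35, 5.45, 27.25, 27.25, 5.45, 27.25]
χ² = (24−16.35)²/16.35 + (24−5.45)²/5.45 + (6−27.25)²/27.25 + (6−27.25)²/27.25 + (12−5.45)²/5.45 + (37−27.25)²/27.25 = 111.2202
df = 5
p-value (upper-tail) = 0.00000
At α=0.1: p < α → reject H₀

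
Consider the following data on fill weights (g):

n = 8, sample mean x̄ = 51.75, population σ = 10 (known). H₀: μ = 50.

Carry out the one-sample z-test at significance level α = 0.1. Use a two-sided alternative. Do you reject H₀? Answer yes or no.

reject H₀: no

SE = σ/√n = 10/√8 = 3.5355
z = (x̄−μ₀)/SE = (51.75−50)/3.5355 = 0.4950
p-value (two-sided) = 0.62062
At α=0.1: p ≥ α → fail to reject H₀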